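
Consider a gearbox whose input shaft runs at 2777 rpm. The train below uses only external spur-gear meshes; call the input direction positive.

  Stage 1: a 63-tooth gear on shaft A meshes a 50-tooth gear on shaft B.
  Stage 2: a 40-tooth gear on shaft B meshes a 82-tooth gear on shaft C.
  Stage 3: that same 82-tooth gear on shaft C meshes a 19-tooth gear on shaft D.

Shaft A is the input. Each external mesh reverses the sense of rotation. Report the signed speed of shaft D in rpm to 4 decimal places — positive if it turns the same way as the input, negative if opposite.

Stage 1 [63T→50T]: ω = 2777.0000×63/50 = 3499.0200 rpm, dir flips to −; running = −3499.0200
Stage 2 [40T→82T]: ω = 3499.0200×40/82 = 1706.8390 rpm, dir flips to +; running = +1706.8390
Stage 3 [82T→19T]: ω = 1706.8390×82/19 = 7366.3579 rpm, dir flips to −; running = −7366.3579

-7366.3579 rpm (opposite to input, |ω| = 7366.3579 rpm)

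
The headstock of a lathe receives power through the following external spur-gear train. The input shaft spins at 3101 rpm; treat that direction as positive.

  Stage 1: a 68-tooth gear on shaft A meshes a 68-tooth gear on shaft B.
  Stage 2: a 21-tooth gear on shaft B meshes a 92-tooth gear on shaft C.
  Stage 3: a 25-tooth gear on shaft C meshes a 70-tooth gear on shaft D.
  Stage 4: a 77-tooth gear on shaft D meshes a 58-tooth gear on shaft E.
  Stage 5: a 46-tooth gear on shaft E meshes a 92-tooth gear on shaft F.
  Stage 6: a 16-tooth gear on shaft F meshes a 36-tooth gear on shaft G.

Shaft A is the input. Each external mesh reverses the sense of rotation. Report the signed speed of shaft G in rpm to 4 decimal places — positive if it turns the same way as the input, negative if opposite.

+74.5805 rpm (same as input, |ω| = 74.5805 rpm)

Stage 1 [68T→68T]: ω = 3101.0000×68/68 = 3101.0000 rpm, dir flips to −; running = −3101.0000
Stage 2 [21T→92T]: ω = 3101.0000×21/92 = 707.8370 rpm, dir flips to +; running = +707.8370
Stage 3 [25T→70T]: ω = 707.8370×25/70 = 252.7989 rpm, dir flips to −; running = −252.7989
Stage 4 [77T→58T]: ω = 252.7989×77/58 = 335.6124 rpm, dir flips to +; running = +335.6124
Stage 5 [46T→92T]: ω = 335.6124×46/92 = 167.8062 rpm, dir flips to −; running = −167.8062
Stage 6 [16T→36T]: ω = 167.8062×16/36 = 74.5805 rpm, dir flips to +; running = +74.5805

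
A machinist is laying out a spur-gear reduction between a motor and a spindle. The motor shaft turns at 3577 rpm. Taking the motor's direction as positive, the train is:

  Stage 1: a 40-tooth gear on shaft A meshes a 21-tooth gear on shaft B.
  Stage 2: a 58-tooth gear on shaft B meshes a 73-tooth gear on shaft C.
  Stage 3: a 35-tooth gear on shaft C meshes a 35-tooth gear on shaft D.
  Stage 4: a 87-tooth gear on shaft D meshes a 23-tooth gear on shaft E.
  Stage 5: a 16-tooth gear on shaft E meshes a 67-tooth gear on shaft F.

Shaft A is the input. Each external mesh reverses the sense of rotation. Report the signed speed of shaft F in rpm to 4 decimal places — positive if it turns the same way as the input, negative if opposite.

Stage 1 [40T→21T]: ω = 3577.0000×40/21 = 6813.3333 rpm, dir flips to −; running = −6813.3333
Stage 2 [58T→73T]: ω = 6813.3333×58/73 = 5413.3333 rpm, dir flips to +; running = +5413.3333
Stage 3 [35T→35T]: ω = 5413.3333×35/35 = 5413.3333 rpm, dir flips to −; running = −5413.3333
Stage 4 [87T→23T]: ω = 5413.3333×87/23 = 20476.5217 rpm, dir flips to +; running = +20476.5217
Stage 5 [16T→67T]: ω = 20476.5217×16/67 = 4889.9156 rpm, dir flips to −; running = −4889.9156

-4889.9156 rpm (opposite to input, |ω| = 4889.9156 rpm)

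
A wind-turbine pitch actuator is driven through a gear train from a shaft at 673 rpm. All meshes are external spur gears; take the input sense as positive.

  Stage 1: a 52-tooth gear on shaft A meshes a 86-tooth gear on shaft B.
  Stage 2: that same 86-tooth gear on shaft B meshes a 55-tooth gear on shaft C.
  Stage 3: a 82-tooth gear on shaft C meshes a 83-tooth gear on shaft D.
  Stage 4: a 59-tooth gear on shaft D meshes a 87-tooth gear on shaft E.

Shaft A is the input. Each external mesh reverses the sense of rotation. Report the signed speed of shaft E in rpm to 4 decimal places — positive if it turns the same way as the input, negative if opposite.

+426.3087 rpm (same as input, |ω| = 426.3087 rpm)

Stage 1 [52T→86T]: ω = 673.0000×52/86 = 406.9302 rpm, dir flips to −; running = −406.9302
Stage 2 [86T→55T]: ω = 406.9302×86/55 = 636.2909 rpm, dir flips to +; running = +636.2909
Stage 3 [82T→83T]: ω = 636.2909×82/83 = 628.6248 rpm, dir flips to −; running = −628.6248
Stage 4 [59T→87T]: ω = 628.6248×59/87 = 426.3087 rpm, dir flips to +; running = +426.3087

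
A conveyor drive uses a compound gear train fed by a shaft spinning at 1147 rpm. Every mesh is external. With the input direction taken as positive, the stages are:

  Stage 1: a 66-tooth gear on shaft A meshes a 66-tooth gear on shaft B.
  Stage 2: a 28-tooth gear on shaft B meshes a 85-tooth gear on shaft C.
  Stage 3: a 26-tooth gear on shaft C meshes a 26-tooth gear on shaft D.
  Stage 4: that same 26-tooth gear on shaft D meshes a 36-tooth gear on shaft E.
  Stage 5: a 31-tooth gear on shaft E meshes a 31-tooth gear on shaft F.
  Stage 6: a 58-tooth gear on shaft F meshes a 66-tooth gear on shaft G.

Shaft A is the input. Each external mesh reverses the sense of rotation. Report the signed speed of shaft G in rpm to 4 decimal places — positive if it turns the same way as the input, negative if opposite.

Stage 1 [66T→66T]: ω = 1147.0000×66/66 = 1147.0000 rpm, dir flips to −; running = −1147.0000
Stage 2 [28T→85T]: ω = 1147.0000×28/85 = 377.8353 rpm, dir flips to +; running = +377.8353
Stage 3 [26T→26T]: ω = 377.8353×26/26 = 377.8353 rpm, dir flips to −; running = −377.8353
Stage 4 [26T→36T]: ω = 377.8353×26/36 = 272.8810 rpm, dir flips to +; running = +272.8810
Stage 5 [31T→31T]: ω = 272.8810×31/31 = 272.8810 rpm, dir flips to −; running = −272.8810
Stage 6 [58T→66T]: ω = 272.8810×58/66 = 239.8046 rpm, dir flips to +; running = +239.8046

+239.8046 rpm (same as input, |ω| = 239.8046 rpm)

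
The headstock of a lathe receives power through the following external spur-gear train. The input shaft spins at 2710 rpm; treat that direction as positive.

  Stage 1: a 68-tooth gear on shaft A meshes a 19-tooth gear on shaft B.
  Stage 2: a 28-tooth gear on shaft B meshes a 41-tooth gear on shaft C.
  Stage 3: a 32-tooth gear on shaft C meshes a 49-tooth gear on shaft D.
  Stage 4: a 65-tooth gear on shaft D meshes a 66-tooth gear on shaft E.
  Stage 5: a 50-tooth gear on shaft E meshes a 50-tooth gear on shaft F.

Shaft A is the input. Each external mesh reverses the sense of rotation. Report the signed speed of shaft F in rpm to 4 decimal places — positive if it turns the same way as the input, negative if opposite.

Stage 1 [68T→19T]: ω = 2710.0000×68/19 = 9698.9474 rpm, dir flips to −; running = −9698.9474
Stage 2 [28T→41T]: ω = 9698.9474×28/41 = 6623.6714 rpm, dir flips to +; running = +6623.6714
Stage 3 [32T→49T]: ω = 6623.6714×32/49 = 4325.6629 rpm, dir flips to −; running = −4325.6629
Stage 4 [65T→66T]: ω = 4325.6629×65/66 = 4260.1226 rpm, dir flips to +; running = +4260.1226
Stage 5 [50T→50T]: ω = 4260.1226×50/50 = 4260.1226 rpm, dir flips to −; running = −4260.1226

-4260.1226 rpm (opposite to input, |ω| = 4260.1226 rpm)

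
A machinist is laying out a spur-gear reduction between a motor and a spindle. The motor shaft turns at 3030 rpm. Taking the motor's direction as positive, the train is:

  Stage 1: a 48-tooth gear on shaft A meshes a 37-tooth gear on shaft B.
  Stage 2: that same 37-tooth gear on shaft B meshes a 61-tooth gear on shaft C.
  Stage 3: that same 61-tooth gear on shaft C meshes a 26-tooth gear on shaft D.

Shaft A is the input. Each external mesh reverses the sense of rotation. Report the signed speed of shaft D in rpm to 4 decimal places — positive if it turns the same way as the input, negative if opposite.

-5593.8462 rpm (opposite to input, |ω| = 5593.8462 rpm)

Stage 1 [48T→37T]: ω = 3030.0000×48/37 = 3930.8108 rpm, dir flips to −; running = −3930.8108
Stage 2 [37T→61T]: ω = 3930.8108×37/61 = 2384.2623 rpm, dir flips to +; running = +2384.2623
Stage 3 [61T→26T]: ω = 2384.2623×61/26 = 5593.8462 rpm, dir flips to −; running = −5593.8462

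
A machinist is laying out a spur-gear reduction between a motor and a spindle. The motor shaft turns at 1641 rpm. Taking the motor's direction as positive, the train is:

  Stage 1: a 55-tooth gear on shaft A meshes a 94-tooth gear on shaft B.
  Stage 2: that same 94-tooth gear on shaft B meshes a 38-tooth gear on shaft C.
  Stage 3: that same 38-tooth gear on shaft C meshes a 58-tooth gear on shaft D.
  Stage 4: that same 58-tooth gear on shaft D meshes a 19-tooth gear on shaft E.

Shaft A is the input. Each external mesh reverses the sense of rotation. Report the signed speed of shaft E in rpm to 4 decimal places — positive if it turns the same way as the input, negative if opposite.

Stage 1 [55T→94T]: ω = 1641.0000×55/94 = 960.1596 rpm, dir flips to −; running = −960.1596
Stage 2 [94T→38T]: ω = 960.1596×94/38 = 2375.1316 rpm, dir flips to +; running = +2375.1316
Stage 3 [38T→58T]: ω = 2375.1316×38/58 = 1556.1207 rpm, dir flips to −; running = −1556.1207
Stage 4 [58T→19T]: ω = 1556.1207×58/19 = 4750.2632 rpm, dir flips to +; running = +4750.2632

+4750.2632 rpm (same as input, |ω| = 4750.2632 rpm)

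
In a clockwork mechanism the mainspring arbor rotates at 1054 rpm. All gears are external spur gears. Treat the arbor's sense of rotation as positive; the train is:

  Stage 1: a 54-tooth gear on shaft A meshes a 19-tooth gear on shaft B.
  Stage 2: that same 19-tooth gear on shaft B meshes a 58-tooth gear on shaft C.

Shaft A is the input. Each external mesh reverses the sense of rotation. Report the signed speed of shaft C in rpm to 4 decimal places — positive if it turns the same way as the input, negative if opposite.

+981.3103 rpm (same as input, |ω| = 981.3103 rpm)

Stage 1 [54T→19T]: ω = 1054.0000×54/19 = 2995.5789 rpm, dir flips to −; running = −2995.5789
Stage 2 [19T→58T]: ω = 2995.5789×19/58 = 981.3103 rpm, dir flips to +; running = +981.3103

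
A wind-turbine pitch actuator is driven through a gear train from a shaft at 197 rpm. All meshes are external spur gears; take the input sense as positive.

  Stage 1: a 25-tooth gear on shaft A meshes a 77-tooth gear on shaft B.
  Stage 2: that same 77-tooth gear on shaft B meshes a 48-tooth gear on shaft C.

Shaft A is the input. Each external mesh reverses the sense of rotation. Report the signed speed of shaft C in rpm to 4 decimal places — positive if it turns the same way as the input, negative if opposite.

Stage 1 [25T→77T]: ω = 197.0000×25/77 = 63.9610 rpm, dir flips to −; running = −63.9610
Stage 2 [77T→48T]: ω = 63.9610×77/48 = 102.6042 rpm, dir flips to +; running = +102.6042

+102.6042 rpm (same as input, |ω| = 102.6042 rpm)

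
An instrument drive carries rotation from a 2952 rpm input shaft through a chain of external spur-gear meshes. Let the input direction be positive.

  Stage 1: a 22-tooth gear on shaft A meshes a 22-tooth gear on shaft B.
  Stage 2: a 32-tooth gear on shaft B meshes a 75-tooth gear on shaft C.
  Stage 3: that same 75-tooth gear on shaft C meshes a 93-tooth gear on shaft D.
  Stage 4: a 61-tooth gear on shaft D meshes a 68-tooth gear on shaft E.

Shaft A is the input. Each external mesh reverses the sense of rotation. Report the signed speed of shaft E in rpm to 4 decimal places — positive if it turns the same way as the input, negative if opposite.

Stage 1 [22T→22T]: ω = 2952.0000×22/22 = 2952.0000 rpm, dir flips to −; running = −2952.0000
Stage 2 [32T→75T]: ω = 2952.0000×32/75 = 1259.5200 rpm, dir flips to +; running = +1259.5200
Stage 3 [75T→93T]: ω = 1259.5200×75/93 = 1015.7419 rpm, dir flips to −; running = −1015.7419
Stage 4 [61T→68T]: ω = 1015.7419×61/68 = 911.1803 rpm, dir flips to +; running = +911.1803

+911.1803 rpm (same as input, |ω| = 911.1803 rpm)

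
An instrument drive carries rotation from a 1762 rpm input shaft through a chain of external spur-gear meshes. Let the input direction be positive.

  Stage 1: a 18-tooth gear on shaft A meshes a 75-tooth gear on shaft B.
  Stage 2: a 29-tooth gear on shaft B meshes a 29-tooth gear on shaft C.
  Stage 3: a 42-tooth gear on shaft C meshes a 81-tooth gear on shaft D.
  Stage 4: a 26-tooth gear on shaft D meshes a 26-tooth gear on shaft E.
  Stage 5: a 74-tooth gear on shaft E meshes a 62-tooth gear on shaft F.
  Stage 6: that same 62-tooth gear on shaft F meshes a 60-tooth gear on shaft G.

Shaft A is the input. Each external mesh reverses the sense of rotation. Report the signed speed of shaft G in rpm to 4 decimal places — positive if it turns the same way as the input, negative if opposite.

Stage 1 [18T→75T]: ω = 1762.0000×18/75 = 422.8800 rpm, dir flips to −; running = −422.8800
Stage 2 [29T→29T]: ω = 422.8800×29/29 = 422.8800 rpm, dir flips to +; running = +422.8800
Stage 3 [42T→81T]: ω = 422.8800×42/81 = 219.2711 rpm, dir flips to −; running = −219.2711
Stage 4 [26T→26T]: ω = 219.2711×26/26 = 219.2711 rpm, dir flips to +; running = +219.2711
Stage 5 [74T→62T]: ω = 219.2711×74/62 = 261.7107 rpm, dir flips to −; running = −261.7107
Stage 6 [62T→60T]: ω = 261.7107×62/60 = 270.4344 rpm, dir flips to +; running = +270.4344

+270.4344 rpm (same as input, |ω| = 270.4344 rpm)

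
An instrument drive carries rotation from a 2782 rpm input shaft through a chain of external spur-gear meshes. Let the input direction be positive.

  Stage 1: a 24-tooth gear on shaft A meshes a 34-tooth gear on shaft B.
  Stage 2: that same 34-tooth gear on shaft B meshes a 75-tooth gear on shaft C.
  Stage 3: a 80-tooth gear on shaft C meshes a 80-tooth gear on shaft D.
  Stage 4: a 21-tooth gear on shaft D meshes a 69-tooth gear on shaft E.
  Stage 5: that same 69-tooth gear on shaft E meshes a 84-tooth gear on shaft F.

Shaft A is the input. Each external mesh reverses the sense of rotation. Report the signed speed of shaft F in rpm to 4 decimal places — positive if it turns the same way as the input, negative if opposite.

-222.5600 rpm (opposite to input, |ω| = 222.5600 rpm)

Stage 1 [24T→34T]: ω = 2782.0000×24/34 = 1963.7647 rpm, dir flips to −; running = −1963.7647
Stage 2 [34T→75T]: ω = 1963.7647×34/75 = 890.2400 rpm, dir flips to +; running = +890.2400
Stage 3 [80T→80T]: ω = 890.2400×80/80 = 890.2400 rpm, dir flips to −; running = −890.2400
Stage 4 [21T→69T]: ω = 890.2400×21/69 = 270.9426 rpm, dir flips to +; running = +270.9426
Stage 5 [69T→84T]: ω = 270.9426×69/84 = 222.5600 rpm, dir flips to −; running = −222.5600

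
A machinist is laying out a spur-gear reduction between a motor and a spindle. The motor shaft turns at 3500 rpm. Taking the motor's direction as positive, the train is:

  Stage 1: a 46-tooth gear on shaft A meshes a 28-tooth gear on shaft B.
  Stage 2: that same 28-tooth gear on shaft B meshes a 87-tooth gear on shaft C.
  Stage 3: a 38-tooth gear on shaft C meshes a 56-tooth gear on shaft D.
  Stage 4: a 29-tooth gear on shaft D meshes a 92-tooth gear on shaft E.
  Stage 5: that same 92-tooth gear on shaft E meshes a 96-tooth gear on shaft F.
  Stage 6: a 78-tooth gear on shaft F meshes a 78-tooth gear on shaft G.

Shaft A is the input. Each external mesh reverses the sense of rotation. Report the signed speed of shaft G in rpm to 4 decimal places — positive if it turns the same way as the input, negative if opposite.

Stage 1 [46T→28T]: ω = 3500.0000×46/28 = 5750.0000 rpm, dir flips to −; running = −5750.0000
Stage 2 [28T→87T]: ω = 5750.0000×28/87 = 1850.5747 rpm, dir flips to +; running = +1850.5747
Stage 3 [38T→56T]: ω = 1850.5747×38/56 = 1255.7471 rpm, dir flips to −; running = −1255.7471
Stage 4 [29T→92T]: ω = 1255.7471×29/92 = 395.8333 rpm, dir flips to +; running = +395.8333
Stage 5 [92T→96T]: ω = 395.8333×92/96 = 379.3403 rpm, dir flips to −; running = −379.3403
Stage 6 [78T→78T]: ω = 379.3403×78/78 = 379.3403 rpm, dir flips to +; running = +379.3403

+379.3403 rpm (same as input, |ω| = 379.3403 rpm)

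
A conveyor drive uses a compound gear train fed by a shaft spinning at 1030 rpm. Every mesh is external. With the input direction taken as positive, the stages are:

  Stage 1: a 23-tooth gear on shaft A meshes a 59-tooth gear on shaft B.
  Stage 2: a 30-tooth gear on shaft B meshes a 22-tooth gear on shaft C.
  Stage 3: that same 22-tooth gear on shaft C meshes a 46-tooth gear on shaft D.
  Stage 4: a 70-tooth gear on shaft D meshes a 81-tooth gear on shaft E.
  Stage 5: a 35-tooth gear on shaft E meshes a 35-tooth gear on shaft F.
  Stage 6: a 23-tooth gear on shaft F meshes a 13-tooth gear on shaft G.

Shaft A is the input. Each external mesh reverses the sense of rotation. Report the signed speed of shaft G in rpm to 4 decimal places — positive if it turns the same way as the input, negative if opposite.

+400.3815 rpm (same as input, |ω| = 400.3815 rpm)

Stage 1 [23T→59T]: ω = 1030.0000×23/59 = 401.5254 rpm, dir flips to −; running = −401.5254
Stage 2 [30T→22T]: ω = 401.5254×30/22 = 547.5347 rpm, dir flips to +; running = +547.5347
Stage 3 [22T→46T]: ω = 547.5347×22/46 = 261.8644 rpm, dir flips to −; running = −261.8644
Stage 4 [70T→81T]: ω = 261.8644×70/81 = 226.3026 rpm, dir flips to +; running = +226.3026
Stage 5 [35T→35T]: ω = 226.3026×35/35 = 226.3026 rpm, dir flips to −; running = −226.3026
Stage 6 [23T→13T]: ω = 226.3026×23/13 = 400.3815 rpm, dir flips to +; running = +400.3815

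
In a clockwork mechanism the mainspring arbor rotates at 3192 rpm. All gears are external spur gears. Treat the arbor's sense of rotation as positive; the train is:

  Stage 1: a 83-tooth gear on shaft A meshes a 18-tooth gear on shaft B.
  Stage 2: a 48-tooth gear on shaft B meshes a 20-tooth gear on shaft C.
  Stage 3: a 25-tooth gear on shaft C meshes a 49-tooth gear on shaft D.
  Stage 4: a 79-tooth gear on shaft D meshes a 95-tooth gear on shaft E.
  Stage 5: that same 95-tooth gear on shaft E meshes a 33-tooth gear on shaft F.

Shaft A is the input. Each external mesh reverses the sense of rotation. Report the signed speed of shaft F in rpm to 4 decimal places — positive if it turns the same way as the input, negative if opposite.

Stage 1 [83T→18T]: ω = 3192.0000×83/18 = 14718.6667 rpm, dir flips to −; running = −14718.6667
Stage 2 [48T→20T]: ω = 14718.6667×48/20 = 35324.8000 rpm, dir flips to +; running = +35324.8000
Stage 3 [25T→49T]: ω = 35324.8000×25/49 = 18022.8571 rpm, dir flips to −; running = −18022.8571
Stage 4 [79T→95T]: ω = 18022.8571×79/95 = 14987.4286 rpm, dir flips to +; running = +14987.4286
Stage 5 [95T→33T]: ω = 14987.4286×95/33 = 43145.6277 rpm, dir flips to −; running = −43145.6277

-43145.6277 rpm (opposite to input, |ω| = 43145.6277 rpm)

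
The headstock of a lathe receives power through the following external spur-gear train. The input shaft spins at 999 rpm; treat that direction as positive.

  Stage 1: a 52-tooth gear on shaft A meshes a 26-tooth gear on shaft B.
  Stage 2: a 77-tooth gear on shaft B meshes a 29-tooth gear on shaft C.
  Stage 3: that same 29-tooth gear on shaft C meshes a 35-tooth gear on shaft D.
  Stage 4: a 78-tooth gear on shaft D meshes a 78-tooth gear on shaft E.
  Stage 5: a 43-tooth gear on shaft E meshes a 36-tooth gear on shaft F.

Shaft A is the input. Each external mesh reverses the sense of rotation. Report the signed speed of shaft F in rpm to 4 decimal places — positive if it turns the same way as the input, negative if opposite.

Stage 1 [52T→26T]: ω = 999.0000×52/26 = 1998.0000 rpm, dir flips to −; running = −1998.0000
Stage 2 [77T→29T]: ω = 1998.0000×77/29 = 5305.0345 rpm, dir flips to +; running = +5305.0345
Stage 3 [29T→35T]: ω = 5305.0345×29/35 = 4395.6000 rpm, dir flips to −; running = −4395.6000
Stage 4 [78T→78T]: ω = 4395.6000×78/78 = 4395.6000 rpm, dir flips to +; running = +4395.6000
Stage 5 [43T→36T]: ω = 4395.6000×43/36 = 5250.3000 rpm, dir flips to −; running = −5250.3000

-5250.3000 rpm (opposite to input, |ω| = 5250.3000 rpm)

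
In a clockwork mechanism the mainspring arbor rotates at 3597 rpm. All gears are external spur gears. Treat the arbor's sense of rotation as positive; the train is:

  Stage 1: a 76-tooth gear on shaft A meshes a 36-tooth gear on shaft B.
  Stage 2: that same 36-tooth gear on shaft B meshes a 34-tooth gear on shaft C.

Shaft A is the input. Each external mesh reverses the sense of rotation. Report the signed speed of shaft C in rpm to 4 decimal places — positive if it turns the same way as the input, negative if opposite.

Stage 1 [76T→36T]: ω = 3597.0000×76/36 = 7593.6667 rpm, dir flips to −; running = −7593.6667
Stage 2 [36T→34T]: ω = 7593.6667×36/34 = 8040.3529 rpm, dir flips to +; running = +8040.3529

+8040.3529 rpm (same as input, |ω| = 8040.3529 rpm)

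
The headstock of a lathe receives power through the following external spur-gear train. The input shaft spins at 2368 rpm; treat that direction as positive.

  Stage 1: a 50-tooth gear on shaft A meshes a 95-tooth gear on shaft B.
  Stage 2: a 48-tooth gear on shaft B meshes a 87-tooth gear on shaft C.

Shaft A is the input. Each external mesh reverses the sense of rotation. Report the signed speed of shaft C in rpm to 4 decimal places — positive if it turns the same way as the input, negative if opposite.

Stage 1 [50T→95T]: ω = 2368.0000×50/95 = 1246.3158 rpm, dir flips to −; running = −1246.3158
Stage 2 [48T→87T]: ω = 1246.3158×48/87 = 687.6225 rpm, dir flips to +; running = +687.6225

+687.6225 rpm (same as input, |ω| = 687.6225 rpm)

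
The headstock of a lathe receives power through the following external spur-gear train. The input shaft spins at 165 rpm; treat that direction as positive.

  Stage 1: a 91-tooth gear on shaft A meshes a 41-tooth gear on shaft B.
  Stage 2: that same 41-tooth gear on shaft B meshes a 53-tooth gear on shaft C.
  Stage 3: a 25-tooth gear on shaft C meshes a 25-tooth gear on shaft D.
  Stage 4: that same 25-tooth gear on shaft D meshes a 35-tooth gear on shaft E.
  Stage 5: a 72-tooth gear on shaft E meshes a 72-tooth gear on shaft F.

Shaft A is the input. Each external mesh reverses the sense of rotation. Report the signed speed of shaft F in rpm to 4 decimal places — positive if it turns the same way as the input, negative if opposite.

Stage 1 [91T→41T]: ω = 165.0000×91/41 = 366.2195 rpm, dir flips to −; running = −366.2195
Stage 2 [41T→53T]: ω = 366.2195×41/53 = 283.3019 rpm, dir flips to +; running = +283.3019
Stage 3 [25T→25T]: ω = 283.3019×25/25 = 283.3019 rpm, dir flips to −; running = −283.3019
Stage 4 [25T→35T]: ω = 283.3019×25/35 = 202.3585 rpm, dir flips to +; running = +202.3585
Stage 5 [72T→72T]: ω = 202.3585×72/72 = 202.3585 rpm, dir flips to −; running = −202.3585

-202.3585 rpm (opposite to input, |ω| = 202.3585 rpm)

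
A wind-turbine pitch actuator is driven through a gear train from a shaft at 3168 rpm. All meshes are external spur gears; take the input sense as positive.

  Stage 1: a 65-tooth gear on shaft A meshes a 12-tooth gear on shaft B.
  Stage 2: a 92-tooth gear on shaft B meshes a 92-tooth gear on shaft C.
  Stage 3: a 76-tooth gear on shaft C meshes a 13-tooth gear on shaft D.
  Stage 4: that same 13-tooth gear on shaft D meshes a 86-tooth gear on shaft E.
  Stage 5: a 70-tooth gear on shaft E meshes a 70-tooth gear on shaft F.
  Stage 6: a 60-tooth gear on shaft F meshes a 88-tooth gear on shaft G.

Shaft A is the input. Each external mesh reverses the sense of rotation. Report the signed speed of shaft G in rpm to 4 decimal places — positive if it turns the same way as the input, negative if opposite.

Stage 1 [65T→12T]: ω = 3168.0000×65/12 = 17160.0000 rpm, dir flips to −; running = −17160.0000
Stage 2 [92T→92T]: ω = 17160.0000×92/92 = 17160.0000 rpm, dir flips to +; running = +17160.0000
Stage 3 [76T→13T]: ω = 17160.0000×76/13 = 100320.0000 rpm, dir flips to −; running = −100320.0000
Stage 4 [13T→86T]: ω = 100320.0000×13/86 = 15164.6512 rpm, dir flips to +; running = +15164.6512
Stage 5 [70T→70T]: ω = 15164.6512×70/70 = 15164.6512 rpm, dir flips to −; running = −15164.6512
Stage 6 [60T→88T]: ω = 15164.6512×60/88 = 10339.5349 rpm, dir flips to +; running = +10339.5349

+10339.5349 rpm (same as input, |ω| = 10339.5349 rpm)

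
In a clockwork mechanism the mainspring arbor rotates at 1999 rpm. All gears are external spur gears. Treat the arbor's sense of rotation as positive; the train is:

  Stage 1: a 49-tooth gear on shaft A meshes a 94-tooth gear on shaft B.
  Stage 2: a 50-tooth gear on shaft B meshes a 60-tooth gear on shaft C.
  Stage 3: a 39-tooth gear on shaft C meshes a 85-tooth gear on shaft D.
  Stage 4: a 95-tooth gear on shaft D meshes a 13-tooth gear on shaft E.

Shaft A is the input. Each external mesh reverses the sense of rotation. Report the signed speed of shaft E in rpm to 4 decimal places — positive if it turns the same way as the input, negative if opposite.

+2911.5598 rpm (same as input, |ω| = 2911.5598 rpm)

Stage 1 [49T→94T]: ω = 1999.0000×49/94 = 1042.0319 rpm, dir flips to −; running = −1042.0319
Stage 2 [50T→60T]: ω = 1042.0319×50/60 = 868.3599 rpm, dir flips to +; running = +868.3599
Stage 3 [39T→85T]: ω = 868.3599×39/85 = 398.4240 rpm, dir flips to −; running = −398.4240
Stage 4 [95T→13T]: ω = 398.4240×95/13 = 2911.5598 rpm, dir flips to +; running = +2911.5598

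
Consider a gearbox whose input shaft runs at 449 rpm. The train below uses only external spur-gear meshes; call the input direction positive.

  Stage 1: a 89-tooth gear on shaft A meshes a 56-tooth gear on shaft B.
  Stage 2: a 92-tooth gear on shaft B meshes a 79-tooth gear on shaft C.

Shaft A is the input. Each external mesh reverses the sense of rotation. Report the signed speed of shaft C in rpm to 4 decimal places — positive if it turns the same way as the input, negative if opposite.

Stage 1 [89T→56T]: ω = 449.0000×89/56 = 713.5893 rpm, dir flips to −; running = −713.5893
Stage 2 [92T→79T]: ω = 713.5893×92/79 = 831.0154 rpm, dir flips to +; running = +831.0154

+831.0154 rpm (same as input, |ω| = 831.0154 rpm)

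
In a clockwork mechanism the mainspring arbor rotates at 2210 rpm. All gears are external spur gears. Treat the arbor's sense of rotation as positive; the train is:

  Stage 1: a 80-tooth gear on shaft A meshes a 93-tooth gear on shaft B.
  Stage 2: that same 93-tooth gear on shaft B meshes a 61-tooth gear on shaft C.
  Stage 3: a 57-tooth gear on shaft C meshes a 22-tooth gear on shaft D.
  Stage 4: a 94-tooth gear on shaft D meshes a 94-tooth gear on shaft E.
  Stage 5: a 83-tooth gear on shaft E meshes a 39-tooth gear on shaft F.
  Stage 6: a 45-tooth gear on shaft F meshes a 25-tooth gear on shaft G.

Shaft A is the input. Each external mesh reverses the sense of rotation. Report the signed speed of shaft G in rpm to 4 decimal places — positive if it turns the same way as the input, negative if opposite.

Stage 1 [80T→93T]: ω = 2210.0000×80/93 = 1901.0753 rpm, dir flips to −; running = −1901.0753
Stage 2 [93T→61T]: ω = 1901.0753×93/61 = 2898.3607 rpm, dir flips to +; running = +2898.3607
Stage 3 [57T→22T]: ω = 2898.3607×57/22 = 7509.3890 rpm, dir flips to −; running = −7509.3890
Stage 4 [94T→94T]: ω = 7509.3890×94/94 = 7509.3890 rpm, dir flips to +; running = +7509.3890
Stage 5 [83T→39T]: ω = 7509.3890×83/39 = 15981.5201 rpm, dir flips to −; running = −15981.5201
Stage 6 [45T→25T]: ω = 15981.5201×45/25 = 28766.7362 rpm, dir flips to +; running = +28766.7362

+28766.7362 rpm (same as input, |ω| = 28766.7362 rpm)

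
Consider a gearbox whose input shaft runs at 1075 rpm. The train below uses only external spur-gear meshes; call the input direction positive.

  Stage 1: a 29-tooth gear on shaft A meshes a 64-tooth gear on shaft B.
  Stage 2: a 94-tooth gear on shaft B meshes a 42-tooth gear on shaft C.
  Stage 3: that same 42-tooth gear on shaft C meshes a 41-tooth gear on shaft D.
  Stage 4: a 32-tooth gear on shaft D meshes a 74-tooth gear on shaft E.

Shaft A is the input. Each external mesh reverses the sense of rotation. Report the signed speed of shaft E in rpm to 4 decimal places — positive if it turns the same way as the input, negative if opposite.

+482.9351 rpm (same as input, |ω| = 482.9351 rpm)

Stage 1 [29T→64T]: ω = 1075.0000×29/64 = 487.1094 rpm, dir flips to −; running = −487.1094
Stage 2 [94T→42T]: ω = 487.1094×94/42 = 1090.1972 rpm, dir flips to +; running = +1090.1972
Stage 3 [42T→41T]: ω = 1090.1972×42/41 = 1116.7873 rpm, dir flips to −; running = −1116.7873
Stage 4 [32T→74T]: ω = 1116.7873×32/74 = 482.9351 rpm, dir flips to +; running = +482.9351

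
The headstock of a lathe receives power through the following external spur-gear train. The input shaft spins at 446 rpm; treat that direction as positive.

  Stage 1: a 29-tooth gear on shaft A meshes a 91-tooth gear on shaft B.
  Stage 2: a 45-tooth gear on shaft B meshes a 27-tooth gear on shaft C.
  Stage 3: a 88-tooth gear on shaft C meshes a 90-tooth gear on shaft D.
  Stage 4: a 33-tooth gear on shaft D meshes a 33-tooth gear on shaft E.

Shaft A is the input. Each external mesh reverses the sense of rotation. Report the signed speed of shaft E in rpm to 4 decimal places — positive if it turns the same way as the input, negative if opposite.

Stage 1 [29T→91T]: ω = 446.0000×29/91 = 142.1319 rpm, dir flips to −; running = −142.1319
Stage 2 [45T→27T]: ω = 142.1319×45/27 = 236.8864 rpm, dir flips to +; running = +236.8864
Stage 3 [88T→90T]: ω = 236.8864×88/90 = 231.6223 rpm, dir flips to −; running = −231.6223
Stage 4 [33T→33T]: ω = 231.6223×33/33 = 231.6223 rpm, dir flips to +; running = +231.6223

+231.6223 rpm (same as input, |ω| = 231.6223 rpm)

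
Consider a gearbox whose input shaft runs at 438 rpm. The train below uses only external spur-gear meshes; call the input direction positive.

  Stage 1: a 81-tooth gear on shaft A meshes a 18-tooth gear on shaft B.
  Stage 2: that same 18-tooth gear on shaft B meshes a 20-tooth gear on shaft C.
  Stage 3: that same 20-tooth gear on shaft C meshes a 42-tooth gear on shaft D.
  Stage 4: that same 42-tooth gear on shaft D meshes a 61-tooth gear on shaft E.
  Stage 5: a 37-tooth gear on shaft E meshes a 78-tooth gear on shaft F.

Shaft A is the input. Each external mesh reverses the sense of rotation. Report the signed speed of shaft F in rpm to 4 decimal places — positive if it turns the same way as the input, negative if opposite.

Stage 1 [81T→18T]: ω = 438.0000×81/18 = 1971.0000 rpm, dir flips to −; running = −1971.0000
Stage 2 [18T→20T]: ω = 1971.0000×18/20 = 1773.9000 rpm, dir flips to +; running = +1773.9000
Stage 3 [20T→42T]: ω = 1773.9000×20/42 = 844.7143 rpm, dir flips to −; running = −844.7143
Stage 4 [42T→61T]: ω = 844.7143×42/61 = 581.6066 rpm, dir flips to +; running = +581.6066
Stage 5 [37T→78T]: ω = 581.6066×37/78 = 275.8903 rpm, dir flips to −; running = −275.8903

-275.8903 rpm (opposite to input, |ω| = 275.8903 rpm)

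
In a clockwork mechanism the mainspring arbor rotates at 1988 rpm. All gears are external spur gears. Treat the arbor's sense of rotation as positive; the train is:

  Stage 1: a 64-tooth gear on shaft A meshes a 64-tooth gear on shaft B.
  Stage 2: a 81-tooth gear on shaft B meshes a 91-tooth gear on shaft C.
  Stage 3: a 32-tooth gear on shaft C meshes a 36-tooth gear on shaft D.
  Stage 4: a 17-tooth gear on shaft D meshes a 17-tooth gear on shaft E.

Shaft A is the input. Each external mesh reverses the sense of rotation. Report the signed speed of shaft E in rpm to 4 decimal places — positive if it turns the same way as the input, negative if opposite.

+1572.9231 rpm (same as input, |ω| = 1572.9231 rpm)

Stage 1 [64T→64T]: ω = 1988.0000×64/64 = 1988.0000 rpm, dir flips to −; running = −1988.0000
Stage 2 [81T→91T]: ω = 1988.0000×81/91 = 1769.5385 rpm, dir flips to +; running = +1769.5385
Stage 3 [32T→36T]: ω = 1769.5385×32/36 = 1572.9231 rpm, dir flips to −; running = −1572.9231
Stage 4 [17T→17T]: ω = 1572.9231×17/17 = 1572.9231 rpm, dir flips to +; running = +1572.9231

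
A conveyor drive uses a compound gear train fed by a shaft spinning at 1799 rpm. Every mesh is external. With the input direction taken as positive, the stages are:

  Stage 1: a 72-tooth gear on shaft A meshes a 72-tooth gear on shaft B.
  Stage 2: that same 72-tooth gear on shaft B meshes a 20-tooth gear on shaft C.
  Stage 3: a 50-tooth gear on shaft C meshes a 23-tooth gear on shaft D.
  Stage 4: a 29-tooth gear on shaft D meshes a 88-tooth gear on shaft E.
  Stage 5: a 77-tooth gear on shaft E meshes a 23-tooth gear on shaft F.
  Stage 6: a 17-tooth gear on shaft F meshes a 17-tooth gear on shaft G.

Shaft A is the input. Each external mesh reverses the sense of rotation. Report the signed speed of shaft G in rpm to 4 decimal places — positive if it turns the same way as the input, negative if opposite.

Stage 1 [72T→72T]: ω = 1799.0000×72/72 = 1799.0000 rpm, dir flips to −; running = −1799.0000
Stage 2 [72T→20T]: ω = 1799.0000×72/20 = 6476.4000 rpm, dir flips to +; running = +6476.4000
Stage 3 [50T→23T]: ω = 6476.4000×50/23 = 14079.1304 rpm, dir flips to −; running = −14079.1304
Stage 4 [29T→88T]: ω = 14079.1304×29/88 = 4639.7134 rpm, dir flips to +; running = +4639.7134
Stage 5 [77T→23T]: ω = 4639.7134×77/23 = 15532.9537 rpm, dir flips to −; running = −15532.9537
Stage 6 [17T→17T]: ω = 15532.9537×17/17 = 15532.9537 rpm, dir flips to +; running = +15532.9537

+15532.9537 rpm (same as input, |ω| = 15532.9537 rpm)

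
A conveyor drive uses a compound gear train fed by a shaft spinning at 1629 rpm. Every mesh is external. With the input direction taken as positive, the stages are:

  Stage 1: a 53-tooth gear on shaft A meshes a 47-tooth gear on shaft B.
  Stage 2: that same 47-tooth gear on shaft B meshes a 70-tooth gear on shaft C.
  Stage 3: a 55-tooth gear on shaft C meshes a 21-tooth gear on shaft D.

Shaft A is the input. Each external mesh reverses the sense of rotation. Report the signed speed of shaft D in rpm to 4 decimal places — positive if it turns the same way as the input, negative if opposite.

Stage 1 [53T→47T]: ω = 1629.0000×53/47 = 1836.9574 rpm, dir flips to −; running = −1836.9574
Stage 2 [47T→70T]: ω = 1836.9574×47/70 = 1233.3857 rpm, dir flips to +; running = +1233.3857
Stage 3 [55T→21T]: ω = 1233.3857×55/21 = 3230.2959 rpm, dir flips to −; running = −3230.2959

-3230.2959 rpm (opposite to input, |ω| = 3230.2959 rpm)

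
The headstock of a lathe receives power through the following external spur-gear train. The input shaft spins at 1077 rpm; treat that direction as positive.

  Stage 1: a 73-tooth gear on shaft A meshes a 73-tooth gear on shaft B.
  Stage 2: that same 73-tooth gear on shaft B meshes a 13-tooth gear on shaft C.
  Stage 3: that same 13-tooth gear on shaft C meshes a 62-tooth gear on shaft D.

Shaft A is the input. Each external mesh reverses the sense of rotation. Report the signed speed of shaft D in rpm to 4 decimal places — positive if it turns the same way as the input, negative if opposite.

-1268.0806 rpm (opposite to input, |ω| = 1268.0806 rpm)

Stage 1 [73T→73T]: ω = 1077.0000×73/73 = 1077.0000 rpm, dir flips to −; running = −1077.0000
Stage 2 [73T→13T]: ω = 1077.0000×73/13 = 6047.7692 rpm, dir flips to +; running = +6047.7692
Stage 3 [13T→62T]: ω = 6047.7692×13/62 = 1268.0806 rpm, dir flips to −; running = −1268.0806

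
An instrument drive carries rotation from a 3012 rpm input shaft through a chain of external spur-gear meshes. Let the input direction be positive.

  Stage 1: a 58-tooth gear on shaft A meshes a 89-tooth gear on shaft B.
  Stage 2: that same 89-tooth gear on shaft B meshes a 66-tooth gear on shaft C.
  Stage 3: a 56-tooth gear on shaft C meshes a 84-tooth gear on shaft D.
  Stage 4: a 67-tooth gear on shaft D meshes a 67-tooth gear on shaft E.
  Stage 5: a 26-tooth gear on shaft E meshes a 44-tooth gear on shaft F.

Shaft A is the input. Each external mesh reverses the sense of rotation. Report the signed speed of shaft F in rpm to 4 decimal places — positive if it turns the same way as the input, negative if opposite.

Stage 1 [58T→89T]: ω = 3012.0000×58/89 = 1962.8764 rpm, dir flips to −; running = −1962.8764
Stage 2 [89T→66T]: ω = 1962.8764×89/66 = 2646.9091 rpm, dir flips to +; running = +2646.9091
Stage 3 [56T→84T]: ω = 2646.9091×56/84 = 1764.6061 rpm, dir flips to −; running = −1764.6061
Stage 4 [67T→67T]: ω = 1764.6061×67/67 = 1764.6061 rpm, dir flips to +; running = +1764.6061
Stage 5 [26T→44T]: ω = 1764.6061×26/44 = 1042.7218 rpm, dir flips to −; running = −1042.7218

-1042.7218 rpm (opposite to input, |ω| = 1042.7218 rpm)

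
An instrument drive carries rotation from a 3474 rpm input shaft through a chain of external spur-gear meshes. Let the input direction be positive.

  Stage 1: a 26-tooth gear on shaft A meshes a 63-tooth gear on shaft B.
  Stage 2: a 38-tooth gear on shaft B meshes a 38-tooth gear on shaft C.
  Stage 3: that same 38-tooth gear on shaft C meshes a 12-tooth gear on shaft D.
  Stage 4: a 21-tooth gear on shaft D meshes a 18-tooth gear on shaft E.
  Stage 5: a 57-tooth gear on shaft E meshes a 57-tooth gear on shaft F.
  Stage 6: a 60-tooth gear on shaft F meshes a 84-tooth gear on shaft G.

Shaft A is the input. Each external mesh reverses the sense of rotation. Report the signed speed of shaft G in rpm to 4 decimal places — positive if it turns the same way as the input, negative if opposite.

Stage 1 [26T→63T]: ω = 3474.0000×26/63 = 1433.7143 rpm, dir flips to −; running = −1433.7143
Stage 2 [38T→38T]: ω = 1433.7143×38/38 = 1433.7143 rpm, dir flips to +; running = +1433.7143
Stage 3 [38T→12T]: ω = 1433.7143×38/12 = 4540.0952 rpm, dir flips to −; running = −4540.0952
Stage 4 [21T→18T]: ω = 4540.0952×21/18 = 5296.7778 rpm, dir flips to +; running = +5296.7778
Stage 5 [57T→57T]: ω = 5296.7778×57/57 = 5296.7778 rpm, dir flips to −; running = −5296.7778
Stage 6 [60T→84T]: ω = 5296.7778×60/84 = 3783.4127 rpm, dir flips to +; running = +3783.4127

+3783.4127 rpm (same as input, |ω| = 3783.4127 rpm)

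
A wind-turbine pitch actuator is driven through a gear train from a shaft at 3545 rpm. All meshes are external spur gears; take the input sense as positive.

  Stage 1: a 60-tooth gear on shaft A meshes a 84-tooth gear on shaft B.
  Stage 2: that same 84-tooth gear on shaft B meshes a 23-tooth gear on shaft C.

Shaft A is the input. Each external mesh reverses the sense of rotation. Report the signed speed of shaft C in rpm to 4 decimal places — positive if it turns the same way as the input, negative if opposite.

Stage 1 [60T→84T]: ω = 3545.0000×60/84 = 2532.1429 rpm, dir flips to −; running = −2532.1429
Stage 2 [84T→23T]: ω = 2532.1429×84/23 = 9247.8261 rpm, dir flips to +; running = +9247.8261

+9247.8261 rpm (same as input, |ω| = 9247.8261 rpm)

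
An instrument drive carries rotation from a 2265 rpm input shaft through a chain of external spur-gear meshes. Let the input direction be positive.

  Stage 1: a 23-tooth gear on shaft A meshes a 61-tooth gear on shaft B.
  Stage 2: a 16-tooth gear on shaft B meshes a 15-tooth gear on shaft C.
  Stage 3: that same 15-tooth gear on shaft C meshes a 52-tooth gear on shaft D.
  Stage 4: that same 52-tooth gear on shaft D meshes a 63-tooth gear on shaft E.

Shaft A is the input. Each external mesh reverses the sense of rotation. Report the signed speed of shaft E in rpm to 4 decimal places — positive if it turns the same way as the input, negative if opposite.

+216.8931 rpm (same as input, |ω| = 216.8931 rpm)

Stage 1 [23T→61T]: ω = 2265.0000×23/61 = 854.0164 rpm, dir flips to −; running = −854.0164
Stage 2 [16T→15T]: ω = 854.0164×16/15 = 910.9508 rpm, dir flips to +; running = +910.9508
Stage 3 [15T→52T]: ω = 910.9508×15/52 = 262.7743 rpm, dir flips to −; running = −262.7743
Stage 4 [52T→63T]: ω = 262.7743×52/63 = 216.8931 rpm, dir flips to +; running = +216.8931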